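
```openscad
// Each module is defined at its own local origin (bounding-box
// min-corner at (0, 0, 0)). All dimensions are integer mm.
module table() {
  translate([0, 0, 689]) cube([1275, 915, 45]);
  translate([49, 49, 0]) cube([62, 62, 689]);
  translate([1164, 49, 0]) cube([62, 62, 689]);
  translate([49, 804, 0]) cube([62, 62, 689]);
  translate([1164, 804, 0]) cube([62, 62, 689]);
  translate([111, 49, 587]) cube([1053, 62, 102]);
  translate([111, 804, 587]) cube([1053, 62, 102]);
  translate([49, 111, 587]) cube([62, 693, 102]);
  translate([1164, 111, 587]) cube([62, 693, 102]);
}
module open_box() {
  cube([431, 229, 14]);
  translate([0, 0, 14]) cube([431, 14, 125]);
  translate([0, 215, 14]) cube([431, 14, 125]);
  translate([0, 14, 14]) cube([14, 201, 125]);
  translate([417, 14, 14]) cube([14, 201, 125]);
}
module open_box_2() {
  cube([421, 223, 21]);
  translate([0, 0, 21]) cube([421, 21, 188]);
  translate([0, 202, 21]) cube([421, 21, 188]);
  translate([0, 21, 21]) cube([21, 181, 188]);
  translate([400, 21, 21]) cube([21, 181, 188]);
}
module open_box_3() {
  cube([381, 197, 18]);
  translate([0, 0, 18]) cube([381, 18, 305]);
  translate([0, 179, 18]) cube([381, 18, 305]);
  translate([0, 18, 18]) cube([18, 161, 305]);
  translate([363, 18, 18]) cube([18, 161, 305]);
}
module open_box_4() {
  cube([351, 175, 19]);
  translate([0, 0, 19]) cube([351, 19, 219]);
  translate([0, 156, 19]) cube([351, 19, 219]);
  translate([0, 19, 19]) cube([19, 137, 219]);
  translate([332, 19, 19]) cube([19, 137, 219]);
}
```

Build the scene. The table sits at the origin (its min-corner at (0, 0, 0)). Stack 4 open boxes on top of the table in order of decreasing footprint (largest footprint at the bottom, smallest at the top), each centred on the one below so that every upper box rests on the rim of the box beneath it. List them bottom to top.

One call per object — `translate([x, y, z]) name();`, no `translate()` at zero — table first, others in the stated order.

table();
translate([422, 343, 734]) open_box();
translate([427, 346, 873]) open_box_2();
translate([447, 359, 1082]) open_box_3();
translate([462, 370, 1405]) open_box_4();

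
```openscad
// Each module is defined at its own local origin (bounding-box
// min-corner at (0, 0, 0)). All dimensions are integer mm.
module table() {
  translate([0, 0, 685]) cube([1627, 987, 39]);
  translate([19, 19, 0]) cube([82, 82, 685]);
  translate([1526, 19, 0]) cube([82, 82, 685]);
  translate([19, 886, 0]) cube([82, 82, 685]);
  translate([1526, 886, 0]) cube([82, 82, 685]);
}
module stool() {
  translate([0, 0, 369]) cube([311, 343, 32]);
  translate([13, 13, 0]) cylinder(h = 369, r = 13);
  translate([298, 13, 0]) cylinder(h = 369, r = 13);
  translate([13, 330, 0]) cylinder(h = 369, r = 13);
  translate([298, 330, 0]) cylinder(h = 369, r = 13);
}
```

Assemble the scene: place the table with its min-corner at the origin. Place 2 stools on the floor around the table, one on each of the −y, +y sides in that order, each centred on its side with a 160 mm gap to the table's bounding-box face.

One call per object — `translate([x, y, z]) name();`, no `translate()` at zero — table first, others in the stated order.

table();
translate([658, -503, 0]) stool();
translate([658, 1147, 0]) stool();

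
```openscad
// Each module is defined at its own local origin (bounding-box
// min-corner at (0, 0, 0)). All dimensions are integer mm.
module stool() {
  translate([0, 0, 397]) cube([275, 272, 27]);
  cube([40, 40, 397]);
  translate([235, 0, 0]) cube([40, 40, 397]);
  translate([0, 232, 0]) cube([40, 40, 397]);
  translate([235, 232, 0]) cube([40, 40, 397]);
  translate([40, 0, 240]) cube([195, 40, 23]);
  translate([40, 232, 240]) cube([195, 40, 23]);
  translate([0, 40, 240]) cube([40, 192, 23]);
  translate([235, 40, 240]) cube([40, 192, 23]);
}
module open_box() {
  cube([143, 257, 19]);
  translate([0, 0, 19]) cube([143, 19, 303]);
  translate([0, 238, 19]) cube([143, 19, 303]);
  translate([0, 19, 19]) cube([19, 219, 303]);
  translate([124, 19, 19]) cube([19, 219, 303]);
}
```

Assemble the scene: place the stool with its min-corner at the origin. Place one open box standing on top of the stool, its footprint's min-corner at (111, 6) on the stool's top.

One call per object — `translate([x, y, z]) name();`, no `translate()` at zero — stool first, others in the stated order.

stool();
translate([111, 6, 424]) open_box();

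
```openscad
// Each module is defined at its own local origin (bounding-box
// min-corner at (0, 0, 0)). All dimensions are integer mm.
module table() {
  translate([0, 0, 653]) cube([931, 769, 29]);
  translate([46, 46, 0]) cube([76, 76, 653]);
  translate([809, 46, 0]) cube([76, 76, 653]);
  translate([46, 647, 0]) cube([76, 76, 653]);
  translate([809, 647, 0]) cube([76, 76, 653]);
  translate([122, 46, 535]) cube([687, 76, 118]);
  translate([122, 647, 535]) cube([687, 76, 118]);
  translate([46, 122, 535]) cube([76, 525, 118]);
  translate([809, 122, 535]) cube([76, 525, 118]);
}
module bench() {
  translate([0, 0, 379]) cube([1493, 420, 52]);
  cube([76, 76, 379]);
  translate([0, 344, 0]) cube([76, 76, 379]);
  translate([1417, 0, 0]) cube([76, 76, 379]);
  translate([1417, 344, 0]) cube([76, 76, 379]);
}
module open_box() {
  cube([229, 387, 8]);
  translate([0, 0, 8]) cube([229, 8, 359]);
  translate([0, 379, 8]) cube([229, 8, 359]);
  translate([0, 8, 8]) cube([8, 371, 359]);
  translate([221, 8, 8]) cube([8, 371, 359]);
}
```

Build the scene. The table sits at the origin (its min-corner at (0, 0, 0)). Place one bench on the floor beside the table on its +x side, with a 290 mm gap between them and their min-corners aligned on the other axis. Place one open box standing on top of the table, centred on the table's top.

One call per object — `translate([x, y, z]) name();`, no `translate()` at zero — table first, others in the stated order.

table();
translate([1221, 0, 0]) bench();
translate([351, 191, 682]) open_box();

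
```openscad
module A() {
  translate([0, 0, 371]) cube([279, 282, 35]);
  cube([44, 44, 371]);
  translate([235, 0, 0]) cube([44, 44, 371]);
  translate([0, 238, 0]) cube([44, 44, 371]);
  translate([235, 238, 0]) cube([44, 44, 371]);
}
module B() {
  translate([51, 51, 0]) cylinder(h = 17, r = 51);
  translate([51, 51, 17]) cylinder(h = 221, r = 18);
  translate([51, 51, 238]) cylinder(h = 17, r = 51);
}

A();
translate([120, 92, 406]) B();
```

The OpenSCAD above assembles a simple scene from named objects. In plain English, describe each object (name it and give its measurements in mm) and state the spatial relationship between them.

A is a four-legged stool. The seat is 279×282 mm, 35 mm thick, top at z = 406 mm. It stands on four square legs, each 44×44 mm in cross-section, from z = 0 to the seat underside, each flush with a corner of the seat.

B is a spool: two coaxial disc flanges of radius 51 mm and thickness 17 mm, joined by a core cylinder of radius 18 mm and height 221 mm. The lower flange rests on z = 0 and the three cylinders share a vertical axis.

The spool is on top of the stool.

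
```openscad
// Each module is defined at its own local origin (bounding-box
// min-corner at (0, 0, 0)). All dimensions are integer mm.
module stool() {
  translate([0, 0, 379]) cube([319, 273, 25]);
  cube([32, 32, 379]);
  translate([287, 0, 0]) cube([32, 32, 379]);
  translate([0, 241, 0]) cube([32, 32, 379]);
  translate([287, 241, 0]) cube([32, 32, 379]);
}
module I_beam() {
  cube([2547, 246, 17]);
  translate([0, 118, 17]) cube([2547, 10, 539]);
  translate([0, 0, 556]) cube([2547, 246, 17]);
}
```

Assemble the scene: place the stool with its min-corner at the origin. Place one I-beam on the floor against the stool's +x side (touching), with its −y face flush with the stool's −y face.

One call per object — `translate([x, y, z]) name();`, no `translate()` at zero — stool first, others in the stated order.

stool();
translate([319, 0, 0]) I_beam();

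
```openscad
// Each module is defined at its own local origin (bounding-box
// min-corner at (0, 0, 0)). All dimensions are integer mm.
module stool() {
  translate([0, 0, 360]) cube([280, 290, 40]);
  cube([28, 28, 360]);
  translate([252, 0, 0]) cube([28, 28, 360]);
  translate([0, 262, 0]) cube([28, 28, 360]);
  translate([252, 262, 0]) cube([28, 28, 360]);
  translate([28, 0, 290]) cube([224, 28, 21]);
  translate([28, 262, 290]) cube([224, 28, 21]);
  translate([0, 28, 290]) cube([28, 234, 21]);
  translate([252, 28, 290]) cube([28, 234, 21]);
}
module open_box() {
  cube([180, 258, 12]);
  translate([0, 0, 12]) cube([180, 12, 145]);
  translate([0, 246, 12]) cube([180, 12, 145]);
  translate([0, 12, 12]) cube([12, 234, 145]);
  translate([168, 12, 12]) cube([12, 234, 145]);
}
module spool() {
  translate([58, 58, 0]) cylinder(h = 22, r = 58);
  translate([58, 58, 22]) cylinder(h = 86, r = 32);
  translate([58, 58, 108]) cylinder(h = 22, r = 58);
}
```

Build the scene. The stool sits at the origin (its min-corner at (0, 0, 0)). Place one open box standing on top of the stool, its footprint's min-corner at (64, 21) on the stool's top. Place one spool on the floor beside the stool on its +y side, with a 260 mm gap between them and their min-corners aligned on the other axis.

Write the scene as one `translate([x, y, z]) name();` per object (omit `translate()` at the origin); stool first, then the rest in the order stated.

stool();
translate([64, 21, 400]) open_box();
translate([0, 550, 0]) spool();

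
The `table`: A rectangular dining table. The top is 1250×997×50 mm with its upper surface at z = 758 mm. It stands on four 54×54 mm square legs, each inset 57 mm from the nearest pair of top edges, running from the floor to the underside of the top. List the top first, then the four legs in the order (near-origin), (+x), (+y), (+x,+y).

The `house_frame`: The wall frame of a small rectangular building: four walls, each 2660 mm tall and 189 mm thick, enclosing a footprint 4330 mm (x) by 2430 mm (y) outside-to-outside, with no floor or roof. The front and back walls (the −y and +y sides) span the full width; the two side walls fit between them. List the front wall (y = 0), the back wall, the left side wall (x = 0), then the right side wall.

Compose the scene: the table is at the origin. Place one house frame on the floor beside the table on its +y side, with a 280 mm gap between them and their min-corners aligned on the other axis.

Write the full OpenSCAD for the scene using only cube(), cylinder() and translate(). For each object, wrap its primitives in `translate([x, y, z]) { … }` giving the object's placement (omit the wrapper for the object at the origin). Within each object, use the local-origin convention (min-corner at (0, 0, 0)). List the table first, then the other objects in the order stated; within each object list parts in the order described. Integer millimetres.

translate([0, 0, 708]) cube([1250, 997, 50]);
translate([57, 57, 0]) cube([54, 54, 708]);
translate([1139, 57, 0]) cube([54, 54, 708]);
translate([57, 886, 0]) cube([54, 54, 708]);
translate([1139, 886, 0]) cube([54, 54, 708]);
translate([0, 1277, 0]) {
  cube([4330, 189, 2660]);
  translate([0, 2241, 0]) cube([4330, 189, 2660]);
  translate([0, 189, 0]) cube([189, 2052, 2660]);
  translate([4141, 189, 0]) cube([189, 2052, 2660]);
}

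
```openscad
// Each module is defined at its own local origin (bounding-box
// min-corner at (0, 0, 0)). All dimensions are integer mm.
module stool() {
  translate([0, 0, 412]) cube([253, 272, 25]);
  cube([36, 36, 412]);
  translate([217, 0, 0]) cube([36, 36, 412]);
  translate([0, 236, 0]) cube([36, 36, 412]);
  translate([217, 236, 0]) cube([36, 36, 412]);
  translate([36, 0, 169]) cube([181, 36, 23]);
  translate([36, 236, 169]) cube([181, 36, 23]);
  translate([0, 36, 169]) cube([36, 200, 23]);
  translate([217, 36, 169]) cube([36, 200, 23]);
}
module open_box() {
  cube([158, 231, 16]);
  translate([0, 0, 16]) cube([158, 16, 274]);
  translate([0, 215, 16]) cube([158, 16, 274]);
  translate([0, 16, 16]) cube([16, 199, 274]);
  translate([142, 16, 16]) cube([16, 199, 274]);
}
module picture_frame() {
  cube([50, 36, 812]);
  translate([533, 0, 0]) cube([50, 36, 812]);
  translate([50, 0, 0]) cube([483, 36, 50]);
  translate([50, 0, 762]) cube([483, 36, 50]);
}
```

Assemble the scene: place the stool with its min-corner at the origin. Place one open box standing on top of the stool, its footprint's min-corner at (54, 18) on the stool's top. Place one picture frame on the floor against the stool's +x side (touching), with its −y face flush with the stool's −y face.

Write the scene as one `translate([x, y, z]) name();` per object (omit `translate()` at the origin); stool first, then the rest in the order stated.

stool();
translate([54, 18, 437]) open_box();
translate([253, 0, 0]) picture_frame();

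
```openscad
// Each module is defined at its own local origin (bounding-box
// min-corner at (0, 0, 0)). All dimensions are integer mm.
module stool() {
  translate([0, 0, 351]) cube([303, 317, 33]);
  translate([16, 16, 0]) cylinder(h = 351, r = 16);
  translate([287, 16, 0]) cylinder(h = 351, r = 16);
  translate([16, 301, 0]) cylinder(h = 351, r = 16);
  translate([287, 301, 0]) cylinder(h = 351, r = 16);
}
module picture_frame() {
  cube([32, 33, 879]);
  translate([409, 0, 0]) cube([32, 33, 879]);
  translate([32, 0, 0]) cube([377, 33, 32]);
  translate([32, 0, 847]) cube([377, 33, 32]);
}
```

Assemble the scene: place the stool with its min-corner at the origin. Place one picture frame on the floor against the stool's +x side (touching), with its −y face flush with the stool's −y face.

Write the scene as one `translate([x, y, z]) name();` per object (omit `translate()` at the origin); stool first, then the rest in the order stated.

stool();
translate([303, 0, 0]) picture_frame();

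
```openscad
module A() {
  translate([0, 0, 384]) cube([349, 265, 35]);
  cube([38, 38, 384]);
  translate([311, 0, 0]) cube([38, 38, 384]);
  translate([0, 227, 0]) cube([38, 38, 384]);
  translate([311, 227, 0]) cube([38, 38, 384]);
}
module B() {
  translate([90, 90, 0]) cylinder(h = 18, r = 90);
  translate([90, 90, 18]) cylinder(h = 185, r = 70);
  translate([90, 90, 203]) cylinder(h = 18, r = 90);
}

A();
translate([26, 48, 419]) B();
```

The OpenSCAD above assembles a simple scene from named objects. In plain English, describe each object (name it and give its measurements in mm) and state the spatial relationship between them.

A is a four-legged stool. The seat is 349×265 mm, 35 mm thick, top at z = 419 mm. It stands on four square legs, each 38×38 mm in cross-section, from z = 0 to the seat underside, each flush with a corner of the seat.

B is a spool: two coaxial disc flanges of radius 90 mm and thickness 18 mm, joined by a core cylinder of radius 70 mm and height 185 mm. The lower flange rests on z = 0 and the three cylinders share a vertical axis.

The spool is on top of the stool.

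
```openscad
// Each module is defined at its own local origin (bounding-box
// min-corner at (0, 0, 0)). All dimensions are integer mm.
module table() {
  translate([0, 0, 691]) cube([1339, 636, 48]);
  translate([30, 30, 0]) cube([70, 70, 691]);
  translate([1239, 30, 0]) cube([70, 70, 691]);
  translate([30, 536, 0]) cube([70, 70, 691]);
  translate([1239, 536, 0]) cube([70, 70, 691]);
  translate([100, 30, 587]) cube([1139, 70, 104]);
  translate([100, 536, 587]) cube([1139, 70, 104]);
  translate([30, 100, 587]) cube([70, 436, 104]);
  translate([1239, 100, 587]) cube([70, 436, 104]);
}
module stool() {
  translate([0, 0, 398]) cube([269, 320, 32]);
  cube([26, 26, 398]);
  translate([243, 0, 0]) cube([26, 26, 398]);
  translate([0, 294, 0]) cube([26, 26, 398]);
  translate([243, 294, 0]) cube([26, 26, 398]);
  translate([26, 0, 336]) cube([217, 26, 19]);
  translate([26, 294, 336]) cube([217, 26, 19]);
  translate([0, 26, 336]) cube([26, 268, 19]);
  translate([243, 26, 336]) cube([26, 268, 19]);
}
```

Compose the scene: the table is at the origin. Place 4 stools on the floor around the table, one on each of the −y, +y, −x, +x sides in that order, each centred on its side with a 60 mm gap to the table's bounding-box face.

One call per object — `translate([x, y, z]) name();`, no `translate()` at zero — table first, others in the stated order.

table();
translate([535, -380, 0]) stool();
translate([535, 696, 0]) stool();
translate([-329, 158, 0]) stool();
translate([1399, 158, 0]) stool();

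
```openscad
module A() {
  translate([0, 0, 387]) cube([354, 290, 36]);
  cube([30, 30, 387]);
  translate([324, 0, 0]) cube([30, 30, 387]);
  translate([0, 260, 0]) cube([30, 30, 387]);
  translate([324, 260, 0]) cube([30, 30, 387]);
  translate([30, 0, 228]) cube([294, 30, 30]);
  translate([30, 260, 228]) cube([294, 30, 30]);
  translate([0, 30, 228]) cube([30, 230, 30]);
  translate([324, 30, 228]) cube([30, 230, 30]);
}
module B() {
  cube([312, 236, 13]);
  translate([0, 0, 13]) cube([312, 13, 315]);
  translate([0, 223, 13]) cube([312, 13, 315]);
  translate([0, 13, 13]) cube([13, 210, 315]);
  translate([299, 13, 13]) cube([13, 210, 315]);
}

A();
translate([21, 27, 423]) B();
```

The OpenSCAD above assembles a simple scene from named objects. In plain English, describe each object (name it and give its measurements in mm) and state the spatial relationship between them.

A is a simple wooden stool: a rectangular seat 354 mm (x) by 290 mm (y), 36 mm thick, top face at z = 423 mm, on four square legs, each 30×30 mm in cross-section. The legs rest on z = 0, each flush with a corner of the seat. Four stretchers, 30 mm wide and 30 mm tall, connect adjacent legs with their undersides at z = 228 mm, each running between the inner faces of the legs it joins and aligned with the legs' outer faces on the other axis.

B is an open storage box with external size 312×236×328 mm and wall thickness 13 mm (the base is also 13 mm thick). The base covers the whole footprint; the four walls stand on the base, with the y-facing walls full-width and the x-facing walls fitting between their inner faces.

The open box is on top of the stool, centred.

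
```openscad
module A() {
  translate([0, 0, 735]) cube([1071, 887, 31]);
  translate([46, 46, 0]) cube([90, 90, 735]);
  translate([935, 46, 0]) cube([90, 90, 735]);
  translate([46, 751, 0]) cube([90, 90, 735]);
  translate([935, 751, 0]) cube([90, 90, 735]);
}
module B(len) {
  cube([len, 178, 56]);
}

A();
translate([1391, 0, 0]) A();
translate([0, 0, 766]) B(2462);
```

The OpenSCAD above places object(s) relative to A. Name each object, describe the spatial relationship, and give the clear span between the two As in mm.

A is a table. B is a beam. A beam spans the tops of two tables. The clear span between the two tables is 320 mm.

Second table starts at x = 1391; first ends at x = 1071; clear span = 1391 − 1071 = 320 mm.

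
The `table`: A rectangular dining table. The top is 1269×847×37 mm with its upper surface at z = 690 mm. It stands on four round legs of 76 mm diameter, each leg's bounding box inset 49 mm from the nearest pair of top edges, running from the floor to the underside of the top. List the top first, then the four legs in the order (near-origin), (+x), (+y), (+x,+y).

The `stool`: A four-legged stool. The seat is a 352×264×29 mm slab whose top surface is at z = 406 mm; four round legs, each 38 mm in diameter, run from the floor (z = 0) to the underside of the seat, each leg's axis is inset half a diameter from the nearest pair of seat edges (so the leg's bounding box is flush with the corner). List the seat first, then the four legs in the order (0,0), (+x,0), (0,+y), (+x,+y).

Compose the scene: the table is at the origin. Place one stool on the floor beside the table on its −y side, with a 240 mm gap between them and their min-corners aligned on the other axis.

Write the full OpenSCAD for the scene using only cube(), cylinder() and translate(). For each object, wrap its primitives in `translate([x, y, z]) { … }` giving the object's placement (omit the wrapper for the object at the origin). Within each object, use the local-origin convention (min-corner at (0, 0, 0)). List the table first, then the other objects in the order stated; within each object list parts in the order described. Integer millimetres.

translate([0, 0, 653]) cube([1269, 847, 37]);
translate([87, 87, 0]) cylinder(h = 653, r = 38);
translate([1182, 87, 0]) cylinder(h = 653, r = 38);
translate([87, 760, 0]) cylinder(h = 653, r = 38);
translate([1182, 760, 0]) cylinder(h = 653, r = 38);
translate([0, -504, 0]) {
  translate([0, 0, 377]) cube([352, 264, 29]);
  translate([19, 19, 0]) cylinder(h = 377, r = 19);
  translate([333, 19, 0]) cylinder(h = 377, r = 19);
  translate([19, 245, 0]) cylinder(h = 377, r = 19);
  translate([333, 245, 0]) cylinder(h = 377, r = 19);
}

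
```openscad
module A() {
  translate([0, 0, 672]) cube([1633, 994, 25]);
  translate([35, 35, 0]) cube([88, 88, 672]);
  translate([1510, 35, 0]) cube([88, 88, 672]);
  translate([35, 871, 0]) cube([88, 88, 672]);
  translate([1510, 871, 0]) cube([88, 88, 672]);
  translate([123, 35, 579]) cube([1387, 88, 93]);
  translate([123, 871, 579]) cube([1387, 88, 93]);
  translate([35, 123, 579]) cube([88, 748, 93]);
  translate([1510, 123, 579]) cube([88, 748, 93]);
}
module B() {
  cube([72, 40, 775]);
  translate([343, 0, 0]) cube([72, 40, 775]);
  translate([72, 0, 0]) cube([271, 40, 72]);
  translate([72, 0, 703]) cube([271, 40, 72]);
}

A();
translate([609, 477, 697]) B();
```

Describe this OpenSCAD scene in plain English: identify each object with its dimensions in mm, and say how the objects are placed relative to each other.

A is a table: top 1633 mm (x) × 994 mm (y), 25 mm thick, upper face at z = 697 mm, on four 88×88 mm square legs, each inset 35 mm from the nearest pair of top edges, running from z = 0 to the bottom of the top. Four apron rails, 88 mm thick and 93 mm tall, run between adjacent legs with their top edges flush with the underside of the top and their outer faces flush with the legs' outer faces.

B is a rectangular picture frame lying in the x–z plane (depth along y). The opening is 271 mm wide (x) by 631 mm tall (z), surrounded by a border 72 mm wide on all four sides. The frame is 40 mm deep and is made of two full-height vertical stiles with two horizontal rails fitted between them.

The picture frame is on top of the table, centred.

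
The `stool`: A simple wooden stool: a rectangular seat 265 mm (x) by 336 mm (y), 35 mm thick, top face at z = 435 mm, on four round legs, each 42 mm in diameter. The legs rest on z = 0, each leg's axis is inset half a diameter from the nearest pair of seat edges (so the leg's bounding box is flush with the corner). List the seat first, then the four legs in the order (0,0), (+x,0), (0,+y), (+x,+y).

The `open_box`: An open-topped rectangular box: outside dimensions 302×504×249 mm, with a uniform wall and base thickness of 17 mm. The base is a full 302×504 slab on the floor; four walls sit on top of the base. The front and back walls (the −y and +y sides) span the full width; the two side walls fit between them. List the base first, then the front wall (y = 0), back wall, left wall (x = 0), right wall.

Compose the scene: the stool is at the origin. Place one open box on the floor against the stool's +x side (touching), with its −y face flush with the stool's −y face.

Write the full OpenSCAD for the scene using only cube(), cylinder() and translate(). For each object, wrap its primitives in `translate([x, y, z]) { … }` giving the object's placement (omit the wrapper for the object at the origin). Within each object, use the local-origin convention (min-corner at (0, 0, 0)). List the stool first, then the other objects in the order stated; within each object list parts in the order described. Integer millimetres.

translate([0, 0, 400]) cube([265, 336, 35]);
translate([21, 21, 0]) cylinder(h = 400, r = 21);
translate([244, 21, 0]) cylinder(h = 400, r = 21);
translate([21, 315, 0]) cylinder(h = 400, r = 21);
translate([244, 315, 0]) cylinder(h = 400, r = 21);
translate([265, 0, 0]) {
  cube([302, 504, 17]);
  translate([0, 0, 17]) cube([302, 17, 232]);
  translate([0, 487, 17]) cube([302, 17, 232]);
  translate([0, 17, 17]) cube([17, 470, 232]);
  translate([285, 17, 17]) cube([17, 470, 232]);
}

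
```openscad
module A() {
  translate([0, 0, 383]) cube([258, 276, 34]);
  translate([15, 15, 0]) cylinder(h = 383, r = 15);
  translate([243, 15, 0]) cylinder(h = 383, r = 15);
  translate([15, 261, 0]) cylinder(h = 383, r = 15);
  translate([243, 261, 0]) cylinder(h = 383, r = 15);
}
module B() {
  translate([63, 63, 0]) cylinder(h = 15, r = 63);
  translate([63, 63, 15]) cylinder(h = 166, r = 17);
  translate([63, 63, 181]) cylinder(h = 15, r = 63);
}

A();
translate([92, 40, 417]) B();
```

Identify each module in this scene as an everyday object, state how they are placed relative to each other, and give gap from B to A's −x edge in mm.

A is a stool. B is a spool. The spool is on top of the stool. The gap from the spool to the stool's −x edge is 92 mm.

The spool's min-x is at 92; the stool's min-x is 0; gap = 92 mm.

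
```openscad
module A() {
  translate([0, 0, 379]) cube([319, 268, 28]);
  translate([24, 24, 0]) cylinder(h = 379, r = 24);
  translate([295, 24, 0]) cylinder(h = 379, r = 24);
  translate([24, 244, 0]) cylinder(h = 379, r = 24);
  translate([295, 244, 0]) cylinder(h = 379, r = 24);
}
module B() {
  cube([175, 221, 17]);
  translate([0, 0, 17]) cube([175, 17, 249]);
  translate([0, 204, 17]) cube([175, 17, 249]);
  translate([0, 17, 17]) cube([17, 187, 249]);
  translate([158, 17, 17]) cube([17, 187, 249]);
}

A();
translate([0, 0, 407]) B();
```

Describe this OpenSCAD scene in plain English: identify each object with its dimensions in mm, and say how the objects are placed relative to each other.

A is a simple wooden stool: a rectangular seat 319 mm (x) by 268 mm (y), 28 mm thick, top face at z = 407 mm, on four round legs, each 48 mm in diameter. The legs rest on z = 0, each leg's axis is inset half a diameter from the nearest pair of seat edges (so the leg's bounding box is flush with the corner).

B is an open storage box with external size 175×221×266 mm and wall thickness 17 mm (the base is also 17 mm thick). The base covers the whole footprint; the four walls stand on the base, with the y-facing walls full-width and the x-facing walls fitting between their inner faces.

The open box is on top of the stool.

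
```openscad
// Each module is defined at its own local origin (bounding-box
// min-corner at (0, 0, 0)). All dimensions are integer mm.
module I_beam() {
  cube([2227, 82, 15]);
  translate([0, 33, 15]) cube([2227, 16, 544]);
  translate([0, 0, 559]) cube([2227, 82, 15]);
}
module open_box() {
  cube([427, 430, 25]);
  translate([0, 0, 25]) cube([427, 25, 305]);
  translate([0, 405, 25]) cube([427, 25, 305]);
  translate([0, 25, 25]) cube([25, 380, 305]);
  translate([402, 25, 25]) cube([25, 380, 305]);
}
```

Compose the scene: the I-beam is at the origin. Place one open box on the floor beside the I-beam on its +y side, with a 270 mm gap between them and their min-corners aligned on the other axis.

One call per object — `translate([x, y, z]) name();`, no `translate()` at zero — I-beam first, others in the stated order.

I_beam();
translate([0, 352, 0]) open_box();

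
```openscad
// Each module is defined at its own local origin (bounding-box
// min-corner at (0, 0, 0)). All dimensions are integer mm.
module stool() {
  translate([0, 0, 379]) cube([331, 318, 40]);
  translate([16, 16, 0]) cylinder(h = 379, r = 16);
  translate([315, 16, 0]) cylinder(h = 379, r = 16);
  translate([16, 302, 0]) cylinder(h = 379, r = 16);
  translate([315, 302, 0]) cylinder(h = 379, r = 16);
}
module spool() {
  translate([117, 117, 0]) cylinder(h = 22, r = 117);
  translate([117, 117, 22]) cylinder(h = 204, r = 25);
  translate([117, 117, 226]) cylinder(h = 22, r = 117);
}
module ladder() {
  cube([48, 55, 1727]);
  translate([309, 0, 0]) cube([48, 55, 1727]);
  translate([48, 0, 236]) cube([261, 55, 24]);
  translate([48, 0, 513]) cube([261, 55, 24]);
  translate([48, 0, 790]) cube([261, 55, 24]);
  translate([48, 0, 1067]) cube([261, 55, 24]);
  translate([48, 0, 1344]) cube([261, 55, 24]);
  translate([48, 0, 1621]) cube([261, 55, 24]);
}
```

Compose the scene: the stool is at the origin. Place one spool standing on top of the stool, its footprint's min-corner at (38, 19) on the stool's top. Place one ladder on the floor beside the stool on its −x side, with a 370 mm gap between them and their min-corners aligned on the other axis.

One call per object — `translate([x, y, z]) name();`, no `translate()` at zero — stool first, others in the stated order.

stool();
translate([38, 19, 419]) spool();
translate([-727, 0, 0]) ladder();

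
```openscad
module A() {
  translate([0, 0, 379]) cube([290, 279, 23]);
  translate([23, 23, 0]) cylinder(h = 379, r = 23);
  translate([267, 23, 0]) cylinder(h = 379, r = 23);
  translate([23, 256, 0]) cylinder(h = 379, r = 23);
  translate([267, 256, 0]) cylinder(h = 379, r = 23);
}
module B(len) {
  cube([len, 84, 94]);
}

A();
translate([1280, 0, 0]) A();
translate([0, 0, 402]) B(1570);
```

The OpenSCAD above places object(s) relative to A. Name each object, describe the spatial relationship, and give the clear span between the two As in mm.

A is a stool. B is a beam. A beam spans the tops of two stools. The clear span between the two stools is 990 mm.

Second stool starts at x = 1280; first ends at x = 290; clear span = 1280 − 290 = 990 mm.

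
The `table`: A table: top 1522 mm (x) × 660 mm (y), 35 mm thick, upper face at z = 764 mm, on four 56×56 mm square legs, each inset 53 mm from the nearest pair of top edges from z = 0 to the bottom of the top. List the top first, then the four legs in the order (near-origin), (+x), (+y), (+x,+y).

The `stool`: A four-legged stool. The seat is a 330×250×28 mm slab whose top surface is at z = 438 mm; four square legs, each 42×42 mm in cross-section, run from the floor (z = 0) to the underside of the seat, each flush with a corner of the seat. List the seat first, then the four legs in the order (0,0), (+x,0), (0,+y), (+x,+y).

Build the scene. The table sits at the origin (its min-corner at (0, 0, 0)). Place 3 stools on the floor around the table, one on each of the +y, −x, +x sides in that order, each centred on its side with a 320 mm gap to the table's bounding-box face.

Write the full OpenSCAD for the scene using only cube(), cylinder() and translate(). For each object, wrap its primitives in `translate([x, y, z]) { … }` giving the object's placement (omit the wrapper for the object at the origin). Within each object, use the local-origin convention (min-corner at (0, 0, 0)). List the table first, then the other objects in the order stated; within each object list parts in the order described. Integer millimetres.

translate([0, 0, 729]) cube([1522, 660, 35]);
translate([53, 53, 0]) cube([56, 56, 729]);
translate([1413, 53, 0]) cube([56, 56, 729]);
translate([53, 551, 0]) cube([56, 56, 729]);
translate([1413, 551, 0]) cube([56, 56, 729]);
translate([596, 980, 0]) {
  translate([0, 0, 410]) cube([330, 250, 28]);
  cube([42, 42, 410]);
  translate([288, 0, 0]) cube([42, 42, 410]);
  translate([0, 208, 0]) cube([42, 42, 410]);
  translate([288, 208, 0]) cube([42, 42, 410]);
}
translate([-650, 205, 0]) {
  translate([0, 0, 410]) cube([330, 250, 28]);
  cube([42, 42, 410]);
  translate([288, 0, 0]) cube([42, 42, 410]);
  translate([0, 208, 0]) cube([42, 42, 410]);
  translate([288, 208, 0]) cube([42, 42, 410]);
}
translate([1842, 205, 0]) {
  translate([0, 0, 410]) cube([330, 250, 28]);
  cube([42, 42, 410]);
  translate([288, 0, 0]) cube([42, 42, 410]);
  translate([0, 208, 0]) cube([42, 42, 410]);
  translate([288, 208, 0]) cube([42, 42, 410]);
}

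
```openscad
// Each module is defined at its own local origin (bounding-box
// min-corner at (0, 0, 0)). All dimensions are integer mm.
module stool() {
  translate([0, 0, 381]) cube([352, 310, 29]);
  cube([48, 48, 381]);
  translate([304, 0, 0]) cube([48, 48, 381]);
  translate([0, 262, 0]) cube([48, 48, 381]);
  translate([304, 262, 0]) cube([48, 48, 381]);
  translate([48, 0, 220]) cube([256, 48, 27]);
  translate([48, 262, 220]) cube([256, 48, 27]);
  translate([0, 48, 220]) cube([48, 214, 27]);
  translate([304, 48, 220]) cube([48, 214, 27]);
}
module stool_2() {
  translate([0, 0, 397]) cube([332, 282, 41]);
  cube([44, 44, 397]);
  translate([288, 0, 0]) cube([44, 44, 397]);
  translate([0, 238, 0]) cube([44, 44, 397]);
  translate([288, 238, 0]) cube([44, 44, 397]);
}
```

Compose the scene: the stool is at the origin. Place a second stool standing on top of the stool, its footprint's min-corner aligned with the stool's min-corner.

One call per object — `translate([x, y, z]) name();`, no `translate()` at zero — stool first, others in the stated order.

stool();
translate([0, 0, 410]) stool_2();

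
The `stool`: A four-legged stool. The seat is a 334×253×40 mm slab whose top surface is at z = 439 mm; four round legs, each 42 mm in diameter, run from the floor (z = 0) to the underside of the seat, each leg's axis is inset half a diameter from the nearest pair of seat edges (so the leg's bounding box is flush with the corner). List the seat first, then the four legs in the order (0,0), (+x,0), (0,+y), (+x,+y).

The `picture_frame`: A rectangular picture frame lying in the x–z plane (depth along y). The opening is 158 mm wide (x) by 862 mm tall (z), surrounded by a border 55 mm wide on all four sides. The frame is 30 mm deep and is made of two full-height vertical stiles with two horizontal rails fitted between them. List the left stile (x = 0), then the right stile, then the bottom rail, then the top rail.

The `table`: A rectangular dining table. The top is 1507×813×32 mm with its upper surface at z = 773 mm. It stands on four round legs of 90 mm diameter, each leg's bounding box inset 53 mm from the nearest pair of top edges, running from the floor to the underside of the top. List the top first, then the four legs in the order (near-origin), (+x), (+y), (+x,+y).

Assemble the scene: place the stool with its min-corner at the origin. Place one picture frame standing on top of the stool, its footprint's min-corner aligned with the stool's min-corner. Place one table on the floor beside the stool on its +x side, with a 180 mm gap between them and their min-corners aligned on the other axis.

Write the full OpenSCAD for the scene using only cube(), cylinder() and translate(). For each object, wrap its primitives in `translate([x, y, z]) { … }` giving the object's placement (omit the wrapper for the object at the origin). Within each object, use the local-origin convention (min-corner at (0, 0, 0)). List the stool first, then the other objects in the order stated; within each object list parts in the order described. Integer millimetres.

translate([0, 0, 399]) cube([334, 253, 40]);
translate([21, 21, 0]) cylinder(h = 399, r = 21);
translate([313, 21, 0]) cylinder(h = 399, r = 21);
translate([21, 232, 0]) cylinder(h = 399, r = 21);
translate([313, 232, 0]) cylinder(h = 399, r = 21);
translate([0, 0, 439]) {
  cube([55, 30, 972]);
  translate([213, 0, 0]) cube([55, 30, 972]);
  translate([55, 0, 0]) cube([158, 30, 55]);
  translate([55, 0, 917]) cube([158, 30, 55]);
}
translate([514, 0, 0]) {
  translate([0, 0, 741]) cube([1507, 813, 32]);
  translate([98, 98, 0]) cylinder(h = 741, r = 45);
  translate([1409, 98, 0]) cylinder(h = 741, r = 45);
  translate([98, 715, 0]) cylinder(h = 741, r = 45);
  translate([1409, 715, 0]) cylinder(h = 741, r = 45);
}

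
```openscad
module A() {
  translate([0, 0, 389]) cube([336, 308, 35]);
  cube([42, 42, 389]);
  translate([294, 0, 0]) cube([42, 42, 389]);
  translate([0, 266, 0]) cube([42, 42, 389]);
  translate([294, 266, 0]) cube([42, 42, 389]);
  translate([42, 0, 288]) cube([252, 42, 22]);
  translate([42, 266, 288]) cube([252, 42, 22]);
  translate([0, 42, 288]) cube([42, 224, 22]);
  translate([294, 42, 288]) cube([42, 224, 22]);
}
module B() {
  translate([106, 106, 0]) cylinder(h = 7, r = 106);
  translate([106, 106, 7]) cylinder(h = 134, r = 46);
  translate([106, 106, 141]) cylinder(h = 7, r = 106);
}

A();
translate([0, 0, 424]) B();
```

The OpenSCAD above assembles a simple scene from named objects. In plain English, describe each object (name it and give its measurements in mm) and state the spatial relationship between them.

A is a four-legged stool. The seat is 336×308 mm, 35 mm thick, top at z = 424 mm. It stands on four square legs, each 42×42 mm in cross-section, from z = 0 to the seat underside, each flush with a corner of the seat. Four stretchers, 42 mm wide and 22 mm tall, connect adjacent legs with their undersides at z = 288 mm, each running between the inner faces of the legs it joins and aligned with the legs' outer faces on the other axis.

B is a spool: two coaxial disc flanges of radius 106 mm and thickness 7 mm, joined by a core cylinder of radius 46 mm and height 134 mm. The lower flange rests on z = 0 and the three cylinders share a vertical axis.

The spool is on top of the stool.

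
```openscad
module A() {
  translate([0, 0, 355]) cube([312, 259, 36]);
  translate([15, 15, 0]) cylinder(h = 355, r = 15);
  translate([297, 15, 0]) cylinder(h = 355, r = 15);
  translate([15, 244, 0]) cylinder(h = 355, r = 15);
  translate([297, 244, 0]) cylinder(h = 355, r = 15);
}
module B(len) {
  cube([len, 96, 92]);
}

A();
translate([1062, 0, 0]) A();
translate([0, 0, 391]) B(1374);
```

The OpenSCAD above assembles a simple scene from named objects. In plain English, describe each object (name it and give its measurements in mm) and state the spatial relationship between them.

A is a four-legged stool. The seat is 312×259 mm, 36 mm thick, top at z = 391 mm. It stands on four round legs, each 30 mm in diameter, from z = 0 to the seat underside, each leg's axis is inset half a diameter from the nearest pair of seat edges (so the leg's bounding box is flush with the corner).

B is a rectangular beam 1374 mm long (x), 96 mm deep (y), 92 mm thick (z).

The beam spans the tops of two stools placed 750 mm apart, resting at z = 391 mm.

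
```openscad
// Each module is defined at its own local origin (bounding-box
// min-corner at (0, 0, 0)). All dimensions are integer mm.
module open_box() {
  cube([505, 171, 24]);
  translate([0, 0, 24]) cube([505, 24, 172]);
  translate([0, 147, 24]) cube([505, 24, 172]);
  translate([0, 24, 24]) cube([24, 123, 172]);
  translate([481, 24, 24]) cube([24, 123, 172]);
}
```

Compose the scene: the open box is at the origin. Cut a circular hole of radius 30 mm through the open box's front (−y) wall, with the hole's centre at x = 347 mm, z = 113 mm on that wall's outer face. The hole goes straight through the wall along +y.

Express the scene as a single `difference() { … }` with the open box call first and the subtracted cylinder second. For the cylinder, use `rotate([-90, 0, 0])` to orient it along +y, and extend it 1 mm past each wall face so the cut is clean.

difference() {
  open_box();
  translate([347, -1, 113]) rotate([-90, 0, 0]) cylinder(h = 26, r = 30);
}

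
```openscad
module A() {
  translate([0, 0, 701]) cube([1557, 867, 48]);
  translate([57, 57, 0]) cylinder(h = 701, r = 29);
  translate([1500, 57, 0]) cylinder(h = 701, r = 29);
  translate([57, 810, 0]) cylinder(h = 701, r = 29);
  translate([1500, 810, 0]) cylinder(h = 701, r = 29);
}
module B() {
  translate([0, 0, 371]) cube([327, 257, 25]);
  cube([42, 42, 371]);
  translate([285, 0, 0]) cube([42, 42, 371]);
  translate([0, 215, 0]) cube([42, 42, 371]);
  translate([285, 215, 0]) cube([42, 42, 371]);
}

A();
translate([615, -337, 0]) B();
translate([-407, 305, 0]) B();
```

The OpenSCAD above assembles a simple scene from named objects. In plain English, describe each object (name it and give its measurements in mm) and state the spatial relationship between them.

A is a rectangular dining table. The top is 1557×867×48 mm with its upper surface at z = 749 mm. It stands on four round legs of 58 mm diameter, each leg's bounding box inset 28 mm from the nearest pair of top edges, running from the floor to the underside of the top.

B is a four-legged stool. The seat is a 327×257×25 mm slab whose top surface is at z = 396 mm; four square legs, each 42×42 mm in cross-section, run from the floor (z = 0) to the underside of the seat, each flush with a corner of the seat.

Two stools sit around the table at the −y, −x sides.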